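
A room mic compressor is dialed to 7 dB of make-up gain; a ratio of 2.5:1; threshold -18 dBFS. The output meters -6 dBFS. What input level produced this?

Before make-up, the level was -6 − 7 = -13 dBFS.
The compressed level sits -13 − (-18) = 5 dB over threshold.
Input overshoot = R × output overshoot = 12.5 dB → input = -18 + 12.5 = -5.5 dBFS.

-5.5 dBFS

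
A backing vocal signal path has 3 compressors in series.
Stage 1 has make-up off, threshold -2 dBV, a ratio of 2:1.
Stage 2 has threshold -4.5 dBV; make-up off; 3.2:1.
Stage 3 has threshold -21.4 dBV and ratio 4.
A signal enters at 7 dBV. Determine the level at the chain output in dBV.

Stage 1: 9 dB above -2 dBV, reduced 2:1 to 4.5 dB above → 2.5 dBV.
Stage 2: 2.5 dBV is 7 dB over -4.5 dBV; at 3.2:1 that becomes 2.1875 dB over, giving -2.3125 dBV.
Stage 3: overshoot 19.0875 dB → 19.0875/4 = 4.771875 dB → -16.628125 dBV.

-16.628125 dBV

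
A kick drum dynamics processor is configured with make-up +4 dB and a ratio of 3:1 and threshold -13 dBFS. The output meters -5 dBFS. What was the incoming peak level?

-1 dBFS

Before make-up, the level was -5 − 4 = -9 dBFS.
Post-compression overshoot = -9 − (-13) = 4 dB.
Undo the ratio: input overshoot = 4 × 3 = 12 dB, giving input = -1 dBFS.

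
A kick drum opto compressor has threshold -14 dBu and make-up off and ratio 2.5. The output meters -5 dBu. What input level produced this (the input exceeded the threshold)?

The compressed level sits -5 − (-14) = 9 dB over threshold.
Before 2.5:1 compression the overshoot was 9 × 2.5 = 22.5 dB, so input = -14 + 22.5 = 8.5 dBu.

8.5 dBu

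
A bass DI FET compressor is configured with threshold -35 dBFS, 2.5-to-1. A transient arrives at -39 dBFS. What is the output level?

-39 dBFS

-39 dBFS is 4 dB below the -35 dBFS threshold, so no gain reduction is applied.
Output = input = -39 dBFS.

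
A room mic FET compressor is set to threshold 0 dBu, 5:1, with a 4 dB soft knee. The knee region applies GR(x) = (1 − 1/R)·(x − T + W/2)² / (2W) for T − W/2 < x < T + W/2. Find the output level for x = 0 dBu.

-0.4 dBu

x − T + W/2 = 0 − 0 + 2 = 2.
GR = (1 − 1/5) × 2² / 8 = 0.8 × 4 / 8 = 0.4 dB.
Output = 0 − 0.4 = -0.4 dBu.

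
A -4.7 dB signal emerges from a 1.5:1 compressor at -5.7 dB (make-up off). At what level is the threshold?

Gain reduction = -4.7 − (-5.7) = 1 dB; output overshoot = GR / (R − 1) = 1 / 0.5 = 2 dB.
Threshold = output − output overshoot = -5.7 − 2 = -7.7 dB.

-7.7 dB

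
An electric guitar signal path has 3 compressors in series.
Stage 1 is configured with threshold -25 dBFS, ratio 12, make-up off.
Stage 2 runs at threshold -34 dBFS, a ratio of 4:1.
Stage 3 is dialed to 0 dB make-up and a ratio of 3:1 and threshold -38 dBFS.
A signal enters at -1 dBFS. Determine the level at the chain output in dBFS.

Stage 1: overshoot 24 dB → 24/12 = 2 dB → -23 dBFS.
Stage 2: overshoot 11 dB → 11/4 = 2.75 dB → -31.25 dBFS.
Stage 3: -31.25 dBFS is 6.75 dB over -38 dBFS; at 3:1 that becomes 2.25 dB over, giving -35.75 dBFS.

-35.75 dBFS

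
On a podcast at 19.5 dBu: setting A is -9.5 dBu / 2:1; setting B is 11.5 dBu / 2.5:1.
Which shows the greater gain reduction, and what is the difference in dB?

A: GR = 29 − 29/2 = 14.5 dB.
B: GR = 8 − 8/2.5 = 4.8 dB.
A applies 9.7 dB more gain reduction.

A, by 9.7 dB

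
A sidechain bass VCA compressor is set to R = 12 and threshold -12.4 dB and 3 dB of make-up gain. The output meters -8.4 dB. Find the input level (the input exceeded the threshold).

-0.4 dB

Before make-up, the level was -8.4 − 3 = -11.4 dB.
The compressed level sits -11.4 − (-12.4) = 1 dB over threshold.
Before 12:1 compression the overshoot was 1 × 12 = 12 dB, so input = -12.4 + 12 = -0.4 dB.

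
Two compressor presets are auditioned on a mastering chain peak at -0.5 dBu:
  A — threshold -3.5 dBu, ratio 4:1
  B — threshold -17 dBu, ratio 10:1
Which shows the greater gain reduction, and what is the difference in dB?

A: GR = 3 − 3/4 = 2.25 dB.
B: GR = 16.5 − 16.5/10 = 14.85 dB.
Difference: 12.6 dB in favour of B.

B, by 12.6 dB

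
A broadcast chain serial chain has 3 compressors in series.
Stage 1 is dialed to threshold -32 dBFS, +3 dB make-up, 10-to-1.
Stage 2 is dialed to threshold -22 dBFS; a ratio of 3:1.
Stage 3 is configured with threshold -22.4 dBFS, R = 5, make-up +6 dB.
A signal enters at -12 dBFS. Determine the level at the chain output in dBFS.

-21 dBFS

Stage 1: overshoot 20 dB → 20/10 = 2 dB → -30 dBFS; +3 dB make-up → -27 dBFS.
Stage 2: -27 dBFS ≤ -22 dBFS, so stage 2 doesn't engage; output -27 dBFS.
Stage 3: -27 dBFS is at or below the -22.4 dBFS threshold — no compression; make-up brings it to -21 dBFS.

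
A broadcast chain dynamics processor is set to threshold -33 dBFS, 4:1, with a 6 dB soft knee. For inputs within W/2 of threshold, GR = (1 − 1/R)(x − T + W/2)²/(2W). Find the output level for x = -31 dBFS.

x − T + W/2 = -31 − (-33) + 3 = 5.
GR = (1 − 1/4) × 5² / 12 = 0.75 × 25 / 12 = 1.5625 dB.
Output = -31 − 1.5625 = -32.5625 dBFS.

-32.5625 dBFS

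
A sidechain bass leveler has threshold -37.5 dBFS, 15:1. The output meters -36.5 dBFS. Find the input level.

Post-compression overshoot = -36.5 − (-37.5) = 1 dB.
Undo the ratio: input overshoot = 1 × 15 = 15 dB, giving input = -22.5 dBFS.

-22.5 dBFS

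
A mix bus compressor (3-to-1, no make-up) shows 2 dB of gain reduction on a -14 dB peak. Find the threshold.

-17 dB

Input is 3 dB above T (since output overshoot × R = input overshoot: (-16 − T)·3 = -14 − T gives T = -17 dB).
Check: -17 + (-14 − (-17))/3 = -17 + 1 = -16 dB. ✓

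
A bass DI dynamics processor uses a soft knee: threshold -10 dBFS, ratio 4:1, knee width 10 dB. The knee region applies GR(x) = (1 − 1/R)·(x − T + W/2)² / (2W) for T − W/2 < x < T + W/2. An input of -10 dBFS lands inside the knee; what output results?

-10.9375 dBFS

x − T + W/2 = -10 − (-10) + 5 = 5.
GR = (1 − 1/4) × 5² / 20 = 0.75 × 25 / 20 = 0.9375 dB.
Output = -10 − 0.9375 = -10.9375 dBFS.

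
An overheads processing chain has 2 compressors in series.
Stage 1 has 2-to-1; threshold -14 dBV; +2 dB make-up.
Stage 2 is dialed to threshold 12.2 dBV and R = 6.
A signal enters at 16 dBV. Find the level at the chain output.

Stage 1: overshoot 30 dB → 30/2 = 15 dB → 1 dBV; +2 dB make-up → 3 dBV.
Stage 2: 3 dBV is at or below the 12.2 dBV threshold — no compression; output 3 dBV.

3 dBV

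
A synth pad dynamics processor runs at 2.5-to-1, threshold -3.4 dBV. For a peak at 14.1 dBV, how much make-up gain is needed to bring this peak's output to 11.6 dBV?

Without make-up, output = threshold + overshoot/2.5 = -3.4 + 7 = 3.6 dBV.
Gap to target: 8 dB.

8 dB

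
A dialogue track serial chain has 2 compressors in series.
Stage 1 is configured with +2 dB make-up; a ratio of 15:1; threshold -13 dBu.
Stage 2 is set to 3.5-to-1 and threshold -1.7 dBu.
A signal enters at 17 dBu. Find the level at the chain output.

Stage 1: 30 dB above -13 dBu, reduced 15:1 to 2 dB above → -11 dBu; +2 dB make-up → -9 dBu.
Stage 2: below threshold (-9 ≤ -1.7); passes unchanged; output -9 dBu.

-9 dBu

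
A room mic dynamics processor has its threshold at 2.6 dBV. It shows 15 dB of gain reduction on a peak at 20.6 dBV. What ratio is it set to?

Input overshoot = 20.6 − 2.6 = 18 dB.
Output overshoot = 18 − 15 = 3 dB.
Ratio = input overshoot / output overshoot = 18 / 3 = 6.

6:1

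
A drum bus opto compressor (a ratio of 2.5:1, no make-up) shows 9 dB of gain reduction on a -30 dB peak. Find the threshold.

Let T be the threshold. Output overshoot = (input overshoot)/R, so -39 − T = (-30 − T)/2.5.
2.5·(-39 − T) = -30 − T → 1.5·T = -97.5 − (-30) = -67.5.
T = -67.5/1.5 = -45 dB.

-45 dB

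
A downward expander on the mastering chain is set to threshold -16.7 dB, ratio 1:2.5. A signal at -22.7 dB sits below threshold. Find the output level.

-31.7 dB

The input is 6 dB below the -16.7 dB threshold.
A 1:2.5 expander multiplies undershoot by 2.5: 6 × 2.5 = 15 dB below threshold.
Output = -16.7 − 15 = -31.7 dB.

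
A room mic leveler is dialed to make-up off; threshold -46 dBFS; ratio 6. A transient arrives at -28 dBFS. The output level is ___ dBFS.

-43 dBFS

Overshoot: -28 − (-46) = 18 dB.
At 6:1 the overshoot is divided by 6, leaving 3 dB above threshold.
So the level is -46 + 3 = -43 dBFS.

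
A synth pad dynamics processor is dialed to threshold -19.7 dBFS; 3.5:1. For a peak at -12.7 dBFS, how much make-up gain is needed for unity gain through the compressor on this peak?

Overshoot 7 dB → 7/3.5 = 2 dB after compression, so the compressed level is -19.7 + 2 = -17.7 dBFS.
Make-up = target − compressed = -12.7 − (-17.7) = 5 dB.

5 dB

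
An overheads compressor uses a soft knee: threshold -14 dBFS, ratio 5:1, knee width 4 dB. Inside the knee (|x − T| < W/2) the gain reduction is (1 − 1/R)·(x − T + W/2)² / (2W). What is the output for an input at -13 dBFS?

x − T + W/2 = -13 − (-14) + 2 = 3.
GR = (1 − 1/5) × 3² / 8 = 0.8 × 9 / 8 = 0.9 dB.
Output = -13 − 0.9 = -13.9 dBFS.

-13.9 dBFS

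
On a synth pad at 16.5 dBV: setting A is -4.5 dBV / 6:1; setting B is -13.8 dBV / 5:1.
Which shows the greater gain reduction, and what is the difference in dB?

B, by 6.74 dB

A: GR = 21 − 21/6 = 17.5 dB.
B: GR = 30.3 − 30.3/5 = 24.24 dB.
Difference: 6.74 dB in favour of B.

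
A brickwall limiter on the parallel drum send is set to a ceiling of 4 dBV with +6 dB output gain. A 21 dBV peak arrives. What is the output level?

A brickwall limiter is an ∞:1 compressor: any input above the ceiling is clamped to 4 dBV.
Output gain then adds 6 dB: 4 + 6 = 10 dBV.

10 dBV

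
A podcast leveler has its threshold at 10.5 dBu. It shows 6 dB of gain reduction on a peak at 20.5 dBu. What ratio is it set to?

2.5:1

Input overshoot = 20.5 − 10.5 = 10 dB.
Output overshoot = 10 − 6 = 4 dB.
Ratio = input overshoot / output overshoot = 10 / 4 = 2.5.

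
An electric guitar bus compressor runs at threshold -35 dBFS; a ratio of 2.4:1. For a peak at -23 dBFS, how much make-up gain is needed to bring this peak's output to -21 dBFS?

The peak compresses to -35 + 12/2.4 = -30 dBFS.
To reach -21 dBFS requires -21 − (-30) = 9 dB of make-up.

9 dB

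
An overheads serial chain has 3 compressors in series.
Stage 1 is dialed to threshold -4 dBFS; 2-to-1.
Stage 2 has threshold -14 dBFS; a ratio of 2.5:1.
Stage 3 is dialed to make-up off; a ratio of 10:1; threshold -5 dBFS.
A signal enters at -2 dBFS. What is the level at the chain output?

Stage 1: -2 dBFS is 2 dB over -4 dBFS; at 2:1 that becomes 1 dB over, giving -3 dBFS.
Stage 2: 11 dB above -14 dBFS, reduced 2.5:1 to 4.4 dB above → -9.6 dBFS.
Stage 3: -9.6 dBFS ≤ -5 dBFS, so stage 3 doesn't engage; output -9.6 dBFS.

-9.6 dBFS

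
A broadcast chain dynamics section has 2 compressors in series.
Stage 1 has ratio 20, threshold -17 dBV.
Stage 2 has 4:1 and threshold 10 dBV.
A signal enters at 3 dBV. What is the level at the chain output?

-16 dBV

Stage 1: 20 dB above -17 dBV, reduced 20:1 to 1 dB above → -16 dBV.
Stage 2: -16 dBV is at or below the 10 dBV threshold — no compression; output -16 dBV.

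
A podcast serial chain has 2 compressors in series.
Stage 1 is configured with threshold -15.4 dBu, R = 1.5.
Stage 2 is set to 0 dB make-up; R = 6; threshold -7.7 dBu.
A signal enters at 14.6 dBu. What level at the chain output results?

-5.65 dBu

Stage 1: 14.6 dBu is 30 dB over -15.4 dBu; at 1.5:1 that becomes 20 dB over, giving 4.6 dBu.
Stage 2: overshoot 12.3 dB → 12.3/6 = 2.05 dB → -5.65 dBu.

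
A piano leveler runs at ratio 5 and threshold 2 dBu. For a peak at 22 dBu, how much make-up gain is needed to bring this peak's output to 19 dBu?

Without make-up, output = threshold + overshoot/5 = 2 + 4 = 6 dBu.
Gap to target: 13 dB.

13 dB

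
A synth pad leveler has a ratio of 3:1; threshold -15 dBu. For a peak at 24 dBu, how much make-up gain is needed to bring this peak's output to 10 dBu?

Overshoot 39 dB → 39/3 = 13 dB after compression, so the compressed level is -15 + 13 = -2 dBu.
Make-up = target − compressed = 10 − (-2) = 12 dB.

12 dB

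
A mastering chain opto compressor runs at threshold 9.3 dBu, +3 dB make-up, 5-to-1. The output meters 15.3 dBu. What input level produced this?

24.3 dBu

Remove make-up: 15.3 − 3 = 12.3 dBu.
The compressed level sits 12.3 − 9.3 = 3 dB over threshold.
Before 5:1 compression the overshoot was 3 × 5 = 15 dB, so input = 9.3 + 15 = 24.3 dBu.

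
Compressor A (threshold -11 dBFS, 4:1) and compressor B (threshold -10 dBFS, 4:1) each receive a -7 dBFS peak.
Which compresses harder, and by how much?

A, by 0.75 dB

A: 4 dB over, compressed to 1 dB over, so 3 dB of GR.
B: 3 dB over, compressed to 0.75 dB over, so 2.25 dB of GR.
A reduces 0.75 dB more.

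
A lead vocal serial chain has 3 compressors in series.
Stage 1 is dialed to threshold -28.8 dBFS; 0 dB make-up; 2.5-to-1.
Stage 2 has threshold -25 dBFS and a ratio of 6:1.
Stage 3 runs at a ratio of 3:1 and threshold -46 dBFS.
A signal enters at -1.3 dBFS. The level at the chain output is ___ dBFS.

-38.6 dBFS

Stage 1: overshoot 27.5 dB → 27.5/2.5 = 11 dB → -17.8 dBFS.
Stage 2: -17.8 dBFS is 7.2 dB over -25 dBFS; at 6:1 that becomes 1.2 dB over, giving -23.8 dBFS.
Stage 3: -23.8 dBFS is 22.2 dB over -46 dBFS; at 3:1 that becomes 7.4 dB over, giving -38.6 dBFS.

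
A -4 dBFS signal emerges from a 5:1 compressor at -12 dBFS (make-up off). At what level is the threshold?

-14 dBFS

Gain reduction = -4 − (-12) = 8 dB; output overshoot = GR / (R − 1) = 8 / 4 = 2 dB.
Threshold = output − output overshoot = -12 − 2 = -14 dBFS.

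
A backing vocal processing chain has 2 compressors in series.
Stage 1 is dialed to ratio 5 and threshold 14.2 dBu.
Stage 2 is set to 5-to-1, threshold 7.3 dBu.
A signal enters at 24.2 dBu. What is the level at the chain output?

Stage 1: 10 dB above 14.2 dBu, reduced 5:1 to 2 dB above → 16.2 dBu.
Stage 2: 8.9 dB above 7.3 dBu, reduced 5:1 to 1.78 dB above → 9.08 dBu.

9.08 dBu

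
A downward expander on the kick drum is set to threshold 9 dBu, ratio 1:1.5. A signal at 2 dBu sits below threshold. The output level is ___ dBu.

The input is 7 dB below the 9 dBu threshold.
A 1:1.5 expander multiplies undershoot by 1.5: 7 × 1.5 = 10.5 dB below threshold.
Output = 9 − 10.5 = -1.5 dBu.

-1.5 dBu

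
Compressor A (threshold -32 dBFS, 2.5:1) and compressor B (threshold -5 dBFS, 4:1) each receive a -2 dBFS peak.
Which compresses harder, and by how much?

A, by 15.75 dB

A: GR = 30 − 30/2.5 = 18 dB.
B: GR = 3 − 3/4 = 2.25 dB.
A applies 15.75 dB more gain reduction.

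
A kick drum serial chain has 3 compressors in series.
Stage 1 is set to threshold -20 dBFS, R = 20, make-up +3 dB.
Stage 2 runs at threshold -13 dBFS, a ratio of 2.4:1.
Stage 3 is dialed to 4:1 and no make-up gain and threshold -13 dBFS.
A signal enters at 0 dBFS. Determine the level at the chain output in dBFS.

Stage 1: 20 dB above -20 dBFS, reduced 20:1 to 1 dB above → -19 dBFS; +3 dB make-up → -16 dBFS.
Stage 2: -16 dBFS is at or below the -13 dBFS threshold — no compression; output -16 dBFS.
Stage 3: -16 dBFS ≤ -13 dBFS, so stage 3 doesn't engage; output -16 dBFS.

-16 dBFS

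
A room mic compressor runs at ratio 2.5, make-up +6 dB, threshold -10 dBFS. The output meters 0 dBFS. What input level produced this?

0 dBFS

Before make-up, the level was 0 − 6 = -6 dBFS.
The compressed level sits -6 − (-10) = 4 dB over threshold.
Before 2.5:1 compression the overshoot was 4 × 2.5 = 10 dB, so input = -10 + 10 = 0 dBFS.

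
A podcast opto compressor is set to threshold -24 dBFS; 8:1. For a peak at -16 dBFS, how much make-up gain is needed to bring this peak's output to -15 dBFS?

8 dB

Overshoot 8 dB → 8/8 = 1 dB after compression, so the compressed level is -24 + 1 = -23 dBFS.
Make-up = target − compressed = -15 − (-23) = 8 dB.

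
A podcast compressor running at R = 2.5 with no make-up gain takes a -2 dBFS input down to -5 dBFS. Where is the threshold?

Gain reduction = -2 − (-5) = 3 dB; output overshoot = GR / (R − 1) = 3 / 1.5 = 2 dB.
Threshold = output − output overshoot = -5 − 2 = -7 dBFS.

-7 dBFS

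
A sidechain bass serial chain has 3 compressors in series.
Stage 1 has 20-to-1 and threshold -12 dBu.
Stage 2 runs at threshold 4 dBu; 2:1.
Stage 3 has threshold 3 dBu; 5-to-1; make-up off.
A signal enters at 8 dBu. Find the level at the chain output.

-11 dBu

Stage 1: 8 dBu is 20 dB over -12 dBu; at 20:1 that becomes 1 dB over, giving -11 dBu.
Stage 2: -11 dBu is at or below the 4 dBu threshold — no compression; output -11 dBu.
Stage 3: below threshold (-11 ≤ 3); passes unchanged; output -11 dBu.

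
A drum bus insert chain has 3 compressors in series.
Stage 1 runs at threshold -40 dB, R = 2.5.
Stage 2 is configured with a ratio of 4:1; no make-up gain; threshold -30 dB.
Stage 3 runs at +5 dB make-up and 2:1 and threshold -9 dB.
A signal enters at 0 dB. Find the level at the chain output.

-23.5 dB

Stage 1: overshoot 40 dB → 40/2.5 = 16 dB → -24 dB.
Stage 2: overshoot 6 dB → 6/4 = 1.5 dB → -28.5 dB.
Stage 3: -28.5 dB is at or below the -9 dB threshold — no compression; make-up brings it to -23.5 dB.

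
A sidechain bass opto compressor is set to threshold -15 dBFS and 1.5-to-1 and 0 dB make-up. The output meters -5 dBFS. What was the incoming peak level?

Post-compression overshoot = -5 − (-15) = 10 dB.
Before 1.5:1 compression the overshoot was 10 × 1.5 = 15 dB, so input = -15 + 15 = 0 dBFS.

0 dBFS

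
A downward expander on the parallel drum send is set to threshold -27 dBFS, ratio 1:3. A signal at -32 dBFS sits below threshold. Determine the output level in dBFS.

Below threshold, a 1:3 expander applies gain = (3−1)×(T − x) of attenuation.
(3−1) × 5 = 10 dB, so output = -32 − 10 = -42 dBFS.

-42 dBFS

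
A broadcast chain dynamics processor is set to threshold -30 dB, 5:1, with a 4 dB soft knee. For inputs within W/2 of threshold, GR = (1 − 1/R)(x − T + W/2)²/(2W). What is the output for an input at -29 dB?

-29.9 dB

x − T + W/2 = -29 − (-30) + 2 = 3.
GR = (1 − 1/5) × 3² / 8 = 0.8 × 9 / 8 = 0.9 dB.
Output = -29 − 0.9 = -29.9 dB.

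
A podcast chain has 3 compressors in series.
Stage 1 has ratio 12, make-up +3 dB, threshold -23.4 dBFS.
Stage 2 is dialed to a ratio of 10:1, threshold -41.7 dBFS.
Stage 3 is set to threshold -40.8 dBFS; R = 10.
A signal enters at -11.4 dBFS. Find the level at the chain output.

-40.667 dBFS

Stage 1: overshoot 12 dB → 12/12 = 1 dB → -22.4 dBFS; +3 dB make-up → -19.4 dBFS.
Stage 2: -19.4 dBFS is 22.3 dB over -41.7 dBFS; at 10:1 that becomes 2.23 dB over, giving -39.47 dBFS.
Stage 3: 1.33 dB above -40.8 dBFS, reduced 10:1 to 0.133 dB above → -40.667 dBFS.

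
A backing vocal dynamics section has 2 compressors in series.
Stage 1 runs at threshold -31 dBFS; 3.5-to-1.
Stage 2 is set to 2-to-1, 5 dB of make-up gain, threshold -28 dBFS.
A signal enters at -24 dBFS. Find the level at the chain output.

-24 dBFS

Stage 1: 7 dB above -31 dBFS, reduced 3.5:1 to 2 dB above → -29 dBFS.
Stage 2: below threshold (-29 ≤ -28); passes unchanged; make-up brings it to -24 dBFS.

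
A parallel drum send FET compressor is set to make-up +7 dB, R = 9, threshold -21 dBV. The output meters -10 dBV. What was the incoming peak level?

15 dBV

Stripping the +7 dB make-up gives -17 dBV at the gain stage.
Post-compression overshoot = -17 − (-21) = 4 dB.
Undo the ratio: input overshoot = 4 × 9 = 36 dB, giving input = 15 dBV.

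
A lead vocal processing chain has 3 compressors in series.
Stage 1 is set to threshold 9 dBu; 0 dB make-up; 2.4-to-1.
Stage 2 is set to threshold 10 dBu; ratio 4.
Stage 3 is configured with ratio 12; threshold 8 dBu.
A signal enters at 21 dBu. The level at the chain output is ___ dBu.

8.25 dBu

Stage 1: 21 dBu is 12 dB over 9 dBu; at 2.4:1 that becomes 5 dB over, giving 14 dBu.
Stage 2: overshoot 4 dB → 4/4 = 1 dB → 11 dBu.
Stage 3: 3 dB above 8 dBu, reduced 12:1 to 0.25 dB above → 8.25 dBu.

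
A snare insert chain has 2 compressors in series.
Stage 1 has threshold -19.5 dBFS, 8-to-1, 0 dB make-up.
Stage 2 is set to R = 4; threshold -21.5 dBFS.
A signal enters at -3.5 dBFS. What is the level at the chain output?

Stage 1: -3.5 dBFS is 16 dB over -19.5 dBFS; at 8:1 that becomes 2 dB over, giving -17.5 dBFS.
Stage 2: 4 dB above -21.5 dBFS, reduced 4:1 to 1 dB above → -20.5 dBFS.

-20.5 dBFS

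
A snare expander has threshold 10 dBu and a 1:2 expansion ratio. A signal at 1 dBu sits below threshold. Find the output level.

-8 dBu

Below threshold, a 1:2 expander applies gain = (2−1)×(T − x) of attenuation.
(2−1) × 9 = 9 dB, so output = 1 − 9 = -8 dBu.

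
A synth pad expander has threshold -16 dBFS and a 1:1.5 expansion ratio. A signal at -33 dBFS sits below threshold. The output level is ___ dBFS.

-41.5 dBFS

Below threshold, a 1:1.5 expander applies gain = (1.5−1)×(T − x) of attenuation.
(1.5−1) × 17 = 8.5 dB, so output = -33 − 8.5 = -41.5 dBFS.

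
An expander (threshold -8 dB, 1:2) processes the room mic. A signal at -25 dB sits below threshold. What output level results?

-42 dB

The input is 17 dB below the -8 dB threshold.
A 1:2 expander multiplies undershoot by 2: 17 × 2 = 34 dB below threshold.
Output = -8 − 34 = -42 dB.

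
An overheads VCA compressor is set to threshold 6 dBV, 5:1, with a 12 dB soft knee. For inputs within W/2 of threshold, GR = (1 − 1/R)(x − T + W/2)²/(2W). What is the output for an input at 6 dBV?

4.8 dBV

x − T + W/2 = 6 − 6 + 6 = 6.
GR = (1 − 1/5) × 6² / 24 = 0.8 × 36 / 24 = 1.2 dB.
Output = 6 − 1.2 = 4.8 dBV.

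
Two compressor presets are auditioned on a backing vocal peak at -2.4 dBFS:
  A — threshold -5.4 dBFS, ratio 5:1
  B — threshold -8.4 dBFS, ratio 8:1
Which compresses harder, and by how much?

A: GR = 3 − 3/5 = 2.4 dB.
B: GR = 6 − 6/8 = 5.25 dB.
B reduces 2.85 dB more.

B, by 2.85 dB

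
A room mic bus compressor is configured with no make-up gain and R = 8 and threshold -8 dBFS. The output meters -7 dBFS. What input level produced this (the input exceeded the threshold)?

0 dBFS

The compressed level sits -7 − (-8) = 1 dB over threshold.
Input overshoot = R × output overshoot = 8 dB → input = -8 + 8 = 0 dBFS.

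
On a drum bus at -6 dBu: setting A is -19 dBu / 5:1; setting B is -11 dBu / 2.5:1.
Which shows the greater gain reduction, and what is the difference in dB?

A: GR = 13 − 13/5 = 10.4 dB.
B: GR = 5 − 5/2.5 = 3 dB.
A applies 7.4 dB more gain reduction.

A, by 7.4 dB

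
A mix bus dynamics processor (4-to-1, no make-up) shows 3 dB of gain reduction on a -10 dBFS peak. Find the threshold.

Let T be the threshold. Output overshoot = (input overshoot)/R, so -13 − T = (-10 − T)/4.
4·(-13 − T) = -10 − T → 3·T = -52 − (-10) = -42.
T = -42/3 = -14 dBFS.

-14 dBFS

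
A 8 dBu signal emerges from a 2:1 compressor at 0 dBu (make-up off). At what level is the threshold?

Gain reduction = 8 − 0 = 8 dB; output overshoot = GR / (R − 1) = 8 / 1 = 8 dB.
Threshold = output − output overshoot = 0 − 8 = -8 dBu.

-8 dBu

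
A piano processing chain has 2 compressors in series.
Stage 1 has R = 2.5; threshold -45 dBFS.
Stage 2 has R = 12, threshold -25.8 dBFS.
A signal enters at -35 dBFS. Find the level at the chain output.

Stage 1: overshoot 10 dB → 10/2.5 = 4 dB → -41 dBFS.
Stage 2: -41 dBFS is at or below the -25.8 dBFS threshold — no compression; output -41 dBFS.

-41 dBFS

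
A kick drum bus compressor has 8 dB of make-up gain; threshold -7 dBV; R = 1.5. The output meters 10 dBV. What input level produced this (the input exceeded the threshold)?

6.5 dBV

Stripping the +8 dB make-up gives 2 dBV at the gain stage.
That's 9 dB above the -7 dBV threshold.
Input overshoot = R × output overshoot = 13.5 dB → input = -7 + 13.5 = 6.5 dBV.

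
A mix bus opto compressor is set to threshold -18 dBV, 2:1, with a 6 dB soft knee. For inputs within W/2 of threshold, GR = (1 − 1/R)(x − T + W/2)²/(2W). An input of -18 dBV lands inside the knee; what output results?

-18.375 dBV

x − T + W/2 = -18 − (-18) + 3 = 3.
GR = (1 − 1/2) × 3² / 12 = 0.5 × 9 / 12 = 0.375 dB.
Output = -18 − 0.375 = -18.375 dBV.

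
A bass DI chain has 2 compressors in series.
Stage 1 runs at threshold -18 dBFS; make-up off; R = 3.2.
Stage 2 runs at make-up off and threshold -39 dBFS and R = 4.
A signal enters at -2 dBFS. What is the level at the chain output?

Stage 1: overshoot 16 dB → 16/3.2 = 5 dB → -13 dBFS.
Stage 2: 26 dB above -39 dBFS, reduced 4:1 to 6.5 dB above → -32.5 dBFS.

-32.5 dBFS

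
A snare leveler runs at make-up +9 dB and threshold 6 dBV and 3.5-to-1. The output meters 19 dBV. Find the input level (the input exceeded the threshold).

20 dBV

Remove make-up: 19 − 9 = 10 dBV.
Post-compression overshoot = 10 − 6 = 4 dB.
Undo the ratio: input overshoot = 4 × 3.5 = 14 dB, giving input = 20 dBV.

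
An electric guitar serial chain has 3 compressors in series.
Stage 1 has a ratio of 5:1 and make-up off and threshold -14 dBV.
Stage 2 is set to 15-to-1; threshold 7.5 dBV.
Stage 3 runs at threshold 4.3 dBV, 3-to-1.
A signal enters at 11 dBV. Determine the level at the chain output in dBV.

Stage 1: 11 dBV is 25 dB over -14 dBV; at 5:1 that becomes 5 dB over, giving -9 dBV.
Stage 2: below threshold (-9 ≤ 7.5); passes unchanged; output -9 dBV.
Stage 3: -9 dBV ≤ 4.3 dBV, so stage 3 doesn't engage; output -9 dBV.

-9 dBV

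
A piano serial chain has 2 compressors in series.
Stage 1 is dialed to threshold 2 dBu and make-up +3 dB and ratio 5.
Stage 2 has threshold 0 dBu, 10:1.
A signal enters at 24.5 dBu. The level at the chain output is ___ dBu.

0.95 dBu

Stage 1: overshoot 22.5 dB → 22.5/5 = 4.5 dB → 6.5 dBu; +3 dB make-up → 9.5 dBu.
Stage 2: 9.5 dBu is 9.5 dB over 0 dBu; at 10:1 that becomes 0.95 dB over, giving 0.95 dBu.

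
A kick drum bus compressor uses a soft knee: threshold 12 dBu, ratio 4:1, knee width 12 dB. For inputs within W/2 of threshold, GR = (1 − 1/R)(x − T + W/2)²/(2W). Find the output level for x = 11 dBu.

x − T + W/2 = 11 − 12 + 6 = 5.
GR = (1 − 1/4) × 5² / 24 = 0.75 × 25 / 24 = 0.78125 dB.
Output = 11 − 0.78125 = 10.21875 dBu.

10.21875 dBu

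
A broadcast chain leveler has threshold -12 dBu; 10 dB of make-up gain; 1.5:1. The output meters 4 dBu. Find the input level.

Remove make-up: 4 − 10 = -6 dBu.
The compressed level sits -6 − (-12) = 6 dB over threshold.
Undo the ratio: input overshoot = 6 × 1.5 = 9 dB, giving input = -3 dBu.

-3 dBu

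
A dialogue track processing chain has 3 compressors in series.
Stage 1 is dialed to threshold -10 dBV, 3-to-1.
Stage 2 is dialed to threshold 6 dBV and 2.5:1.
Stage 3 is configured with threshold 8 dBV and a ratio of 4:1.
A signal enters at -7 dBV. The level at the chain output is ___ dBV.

Stage 1: overshoot 3 dB → 3/3 = 1 dB → -9 dBV.
Stage 2: -9 dBV ≤ 6 dBV, so stage 2 doesn't engage; output -9 dBV.
Stage 3: -9 dBV ≤ 8 dBV, so stage 3 doesn't engage; output -9 dBV.

-9 dBV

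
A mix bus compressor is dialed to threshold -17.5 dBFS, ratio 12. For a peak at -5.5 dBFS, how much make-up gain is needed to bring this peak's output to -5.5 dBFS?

11 dB

Without make-up, output = threshold + overshoot/12 = -17.5 + 1 = -16.5 dBFS.
Gap to target: 11 dB.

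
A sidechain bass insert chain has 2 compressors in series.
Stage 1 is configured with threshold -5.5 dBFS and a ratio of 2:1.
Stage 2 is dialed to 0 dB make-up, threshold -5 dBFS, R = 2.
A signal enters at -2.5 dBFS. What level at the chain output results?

Stage 1: -2.5 dBFS is 3 dB over -5.5 dBFS; at 2:1 that becomes 1.5 dB over, giving -4 dBFS.
Stage 2: overshoot 1 dB → 1/2 = 0.5 dB → -4.5 dBFS.

-4.5 dBFS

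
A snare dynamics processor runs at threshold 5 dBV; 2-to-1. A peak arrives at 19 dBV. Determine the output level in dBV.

12 dBV

19 dBV sits 14 dB over threshold.
At 2:1 the overshoot is divided by 2, leaving 7 dB above threshold.
That puts the output at 12 dBV.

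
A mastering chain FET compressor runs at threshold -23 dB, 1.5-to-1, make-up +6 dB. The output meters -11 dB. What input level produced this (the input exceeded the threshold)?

Stripping the +6 dB make-up gives -17 dB at the gain stage.
That's 6 dB above the -23 dB threshold.
Undo the ratio: input overshoot = 6 × 1.5 = 9 dB, giving input = -14 dB.

-14 dB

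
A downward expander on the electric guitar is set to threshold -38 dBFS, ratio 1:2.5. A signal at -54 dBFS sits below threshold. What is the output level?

-78 dBFS

Undershoot = (-38) − (-54) = 16 dB.
At 1:2.5, that expands to 40 dB under threshold.
Output = -38 − 40 = -78 dBFS.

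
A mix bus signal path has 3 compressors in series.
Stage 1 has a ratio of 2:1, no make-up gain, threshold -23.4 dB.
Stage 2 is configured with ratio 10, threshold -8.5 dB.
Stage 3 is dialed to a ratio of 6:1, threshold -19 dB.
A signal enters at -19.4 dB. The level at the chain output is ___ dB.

-21.4 dB

Stage 1: 4 dB above -23.4 dB, reduced 2:1 to 2 dB above → -21.4 dB.
Stage 2: below threshold (-21.4 ≤ -8.5); passes unchanged; output -21.4 dB.
Stage 3: below threshold (-21.4 ≤ -19); passes unchanged; output -21.4 dB.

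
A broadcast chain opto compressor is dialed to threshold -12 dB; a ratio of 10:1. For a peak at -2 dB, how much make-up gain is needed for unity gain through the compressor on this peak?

The peak compresses to -12 + 10/10 = -11 dB.
To reach -2 dB requires -2 − (-11) = 9 dB of make-up.

9 dB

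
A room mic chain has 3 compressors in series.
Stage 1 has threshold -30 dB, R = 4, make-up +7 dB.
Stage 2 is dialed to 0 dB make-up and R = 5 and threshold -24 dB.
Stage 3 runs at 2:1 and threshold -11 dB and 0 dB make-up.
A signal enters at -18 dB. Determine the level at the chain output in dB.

-23.2 dB

Stage 1: -18 dB is 12 dB over -30 dB; at 4:1 that becomes 3 dB over, giving -27 dB; +7 dB make-up → -20 dB.
Stage 2: -20 dB is 4 dB over -24 dB; at 5:1 that becomes 0.8 dB over, giving -23.2 dB.
Stage 3: -23.2 dB ≤ -11 dB, so stage 3 doesn't engage; output -23.2 dB.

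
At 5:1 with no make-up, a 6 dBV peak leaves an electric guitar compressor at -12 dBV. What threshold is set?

Let T be the threshold. Output overshoot = (input overshoot)/R, so -12 − T = (6 − T)/5.
5·(-12 − T) = 6 − T → 4·T = -60 − 6 = -66.
T = -66/4 = -16.5 dBV.

-16.5 dBV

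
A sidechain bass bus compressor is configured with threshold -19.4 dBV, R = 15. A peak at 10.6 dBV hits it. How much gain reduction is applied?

10.6 dBV exceeds the threshold by 30 dB.
After 15:1 compression the overshoot becomes 30/15 = 2 dB.
Gain reduction = 30 − 2 = 28 dB.

28 dB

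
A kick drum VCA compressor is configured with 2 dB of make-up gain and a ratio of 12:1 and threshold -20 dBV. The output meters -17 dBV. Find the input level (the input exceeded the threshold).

Before make-up, the level was -17 − 2 = -19 dBV.
Post-compression overshoot = -19 − (-20) = 1 dB.
Before 12:1 compression the overshoot was 1 × 12 = 12 dB, so input = -20 + 12 = -8 dBV.

-8 dBV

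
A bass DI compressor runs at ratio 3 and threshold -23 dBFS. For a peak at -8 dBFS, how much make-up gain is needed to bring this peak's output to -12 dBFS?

6 dB

Without make-up, output = threshold + overshoot/3 = -23 + 5 = -18 dBFS.
Gap to target: 6 dB.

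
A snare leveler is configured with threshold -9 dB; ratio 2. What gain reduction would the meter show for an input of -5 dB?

-5 dB exceeds the threshold by 4 dB.
After 2:1 compression the overshoot becomes 4/2 = 2 dB.
Gain reduction = 4 − 2 = 2 dB.

2 dB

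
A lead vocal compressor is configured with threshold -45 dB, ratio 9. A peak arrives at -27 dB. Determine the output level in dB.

-43 dB

Overshoot: -27 − (-45) = 18 dB.
At 9:1 the overshoot is divided by 9, leaving 2 dB above threshold.
That puts the output at -43 dB.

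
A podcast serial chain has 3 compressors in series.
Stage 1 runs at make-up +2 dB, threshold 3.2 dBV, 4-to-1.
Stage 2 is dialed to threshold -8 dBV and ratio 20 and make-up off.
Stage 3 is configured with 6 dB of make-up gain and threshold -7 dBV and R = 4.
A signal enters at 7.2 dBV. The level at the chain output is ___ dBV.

Stage 1: 7.2 dBV is 4 dB over 3.2 dBV; at 4:1 that becomes 1 dB over, giving 4.2 dBV; +2 dB make-up → 6.2 dBV.
Stage 2: 14.2 dB above -8 dBV, reduced 20:1 to 0.71 dB above → -7.29 dBV.
Stage 3: -7.29 dBV ≤ -7 dBV, so stage 3 doesn't engage; make-up brings it to -1.29 dBV.

-1.29 dBV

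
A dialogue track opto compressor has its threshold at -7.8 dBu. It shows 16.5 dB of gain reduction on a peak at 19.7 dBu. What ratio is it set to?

Input overshoot = 19.7 − (-7.8) = 27.5 dB.
Output overshoot = 27.5 − 16.5 = 11 dB.
Ratio = input overshoot / output overshoot = 27.5 / 11 = 2.5.

2.5:1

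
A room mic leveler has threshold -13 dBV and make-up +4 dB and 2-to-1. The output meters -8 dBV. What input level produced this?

-11 dBV

Stripping the +4 dB make-up gives -12 dBV at the gain stage.
That's 1 dB above the -13 dBV threshold.
Before 2:1 compression the overshoot was 1 × 2 = 2 dB, so input = -13 + 2 = -11 dBV.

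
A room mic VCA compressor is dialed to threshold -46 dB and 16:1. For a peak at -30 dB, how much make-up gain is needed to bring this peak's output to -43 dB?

2 dB

The peak compresses to -46 + 16/16 = -45 dB.
To reach -43 dB requires -43 − (-45) = 2 dB of make-up.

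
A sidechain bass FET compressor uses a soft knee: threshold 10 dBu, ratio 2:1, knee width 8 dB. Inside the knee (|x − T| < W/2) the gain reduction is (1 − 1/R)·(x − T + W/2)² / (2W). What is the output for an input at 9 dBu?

8.71875 dBu

x − T + W/2 = 9 − 10 + 4 = 3.
GR = (1 − 1/2) × 3² / 16 = 0.5 × 9 / 16 = 0.28125 dB.
Output = 9 − 0.28125 = 8.71875 dBu.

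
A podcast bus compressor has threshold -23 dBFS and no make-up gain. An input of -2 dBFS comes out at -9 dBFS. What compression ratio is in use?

1.5:1

Input overshoot = -2 − (-23) = 21 dB; output overshoot = -9 − (-23) = 14 dB.
Ratio = 21 / 14 = 1.5.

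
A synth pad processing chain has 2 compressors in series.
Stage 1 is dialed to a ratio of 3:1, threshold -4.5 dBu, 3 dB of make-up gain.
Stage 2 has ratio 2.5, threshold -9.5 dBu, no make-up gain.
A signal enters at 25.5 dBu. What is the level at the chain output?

-2.3 dBu

Stage 1: overshoot 30 dB → 30/3 = 10 dB → 5.5 dBu; +3 dB make-up → 8.5 dBu.
Stage 2: overshoot 18 dB → 18/2.5 = 7.2 dB → -2.3 dBu.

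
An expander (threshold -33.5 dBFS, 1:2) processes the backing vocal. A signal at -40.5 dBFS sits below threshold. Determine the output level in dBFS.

Below threshold, a 1:2 expander applies gain = (2−1)×(T − x) of attenuation.
(2−1) × 7 = 7 dB, so output = -40.5 − 7 = -47.5 dBFS.

-47.5 dBFS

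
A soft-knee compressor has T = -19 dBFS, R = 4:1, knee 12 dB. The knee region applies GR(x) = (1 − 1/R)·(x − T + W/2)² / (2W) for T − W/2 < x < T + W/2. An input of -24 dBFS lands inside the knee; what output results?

-24.03125 dBFS

x − T + W/2 = -24 − (-19) + 6 = 1.
GR = (1 − 1/4) × 1² / 24 = 0.75 × 1 / 24 = 0.03125 dB.
Output = -24 − 0.03125 = -24.03125 dBFS.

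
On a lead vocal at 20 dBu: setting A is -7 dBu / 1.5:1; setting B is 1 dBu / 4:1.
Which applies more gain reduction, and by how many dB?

A: GR = 27 − 27/1.5 = 9 dB.
B: GR = 19 − 19/4 = 14.25 dB.
B applies 5.25 dB more gain reduction.

B, by 5.25 dB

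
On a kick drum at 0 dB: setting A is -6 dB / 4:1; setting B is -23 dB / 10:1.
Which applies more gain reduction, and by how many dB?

B, by 16.2 dB

A: 6 dB over, compressed to 1.5 dB over, so 4.5 dB of GR.
B: 23 dB over, compressed to 2.3 dB over, so 20.7 dB of GR.
Difference: 16.2 dB in favour of B.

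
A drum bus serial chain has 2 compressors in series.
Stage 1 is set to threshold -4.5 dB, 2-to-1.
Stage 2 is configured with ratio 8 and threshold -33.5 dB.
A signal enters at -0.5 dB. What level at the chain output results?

-29.625 dB

Stage 1: -0.5 dB is 4 dB over -4.5 dB; at 2:1 that becomes 2 dB over, giving -2.5 dB.
Stage 2: 31 dB above -33.5 dB, reduced 8:1 to 3.875 dB above → -29.625 dB.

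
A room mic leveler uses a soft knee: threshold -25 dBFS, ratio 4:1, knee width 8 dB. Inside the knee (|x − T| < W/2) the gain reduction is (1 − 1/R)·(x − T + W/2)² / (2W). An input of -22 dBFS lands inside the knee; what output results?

-24.296875 dBFS

x − T + W/2 = -22 − (-25) + 4 = 7.
GR = (1 − 1/4) × 7² / 16 = 0.75 × 49 / 16 = 2.296875 dB.
Output = -22 − 2.296875 = -24.296875 dBFS.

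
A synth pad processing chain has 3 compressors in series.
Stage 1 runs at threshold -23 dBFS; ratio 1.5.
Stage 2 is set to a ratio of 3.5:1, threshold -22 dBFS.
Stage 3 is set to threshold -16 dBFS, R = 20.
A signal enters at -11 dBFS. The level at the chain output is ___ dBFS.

Stage 1: -11 dBFS is 12 dB over -23 dBFS; at 1.5:1 that becomes 8 dB over, giving -15 dBFS.
Stage 2: -15 dBFS is 7 dB over -22 dBFS; at 3.5:1 that becomes 2 dB over, giving -20 dBFS.
Stage 3: below threshold (-20 ≤ -16); passes unchanged; output -20 dBFS.

-20 dBFS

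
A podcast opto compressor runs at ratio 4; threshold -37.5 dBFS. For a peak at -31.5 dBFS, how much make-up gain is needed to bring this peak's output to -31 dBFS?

5 dB

Overshoot 6 dB → 6/4 = 1.5 dB after compression, so the compressed level is -37.5 + 1.5 = -36 dBFS.
Make-up = target − compressed = -31 − (-36) = 5 dB.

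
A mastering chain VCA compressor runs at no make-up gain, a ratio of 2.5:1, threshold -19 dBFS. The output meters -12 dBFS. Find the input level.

Post-compression overshoot = -12 − (-19) = 7 dB.
Input overshoot = R × output overshoot = 17.5 dB → input = -19 + 17.5 = -1.5 dBFS.

-1.5 dBFS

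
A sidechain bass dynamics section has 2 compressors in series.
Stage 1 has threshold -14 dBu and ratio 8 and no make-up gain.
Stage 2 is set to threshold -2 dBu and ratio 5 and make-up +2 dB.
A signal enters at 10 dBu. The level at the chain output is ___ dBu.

Stage 1: 24 dB above -14 dBu, reduced 8:1 to 3 dB above → -11 dBu.
Stage 2: below threshold (-11 ≤ -2); passes unchanged; make-up brings it to -9 dBu.

-9 dBu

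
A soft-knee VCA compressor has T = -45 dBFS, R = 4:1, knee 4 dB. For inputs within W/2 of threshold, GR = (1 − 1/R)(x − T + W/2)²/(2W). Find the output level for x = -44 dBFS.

-44.84375 dBFS

x − T + W/2 = -44 − (-45) + 2 = 3.
GR = (1 − 1/4) × 3² / 8 = 0.75 × 9 / 8 = 0.84375 dB.
Output = -44 − 0.84375 = -44.84375 dBFS.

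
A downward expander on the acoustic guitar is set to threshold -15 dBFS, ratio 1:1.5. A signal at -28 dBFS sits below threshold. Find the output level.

The input is 13 dB below the -15 dBFS threshold.
A 1:1.5 expander multiplies undershoot by 1.5: 13 × 1.5 = 19.5 dB below threshold.
Output = -15 − 19.5 = -34.5 dBFS.

-34.5 dBFS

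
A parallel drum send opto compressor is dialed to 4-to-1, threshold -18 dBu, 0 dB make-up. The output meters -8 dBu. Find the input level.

That's 10 dB above the -18 dBu threshold.
Input overshoot = R × output overshoot = 40 dB → input = -18 + 40 = 22 dBu.

22 dBu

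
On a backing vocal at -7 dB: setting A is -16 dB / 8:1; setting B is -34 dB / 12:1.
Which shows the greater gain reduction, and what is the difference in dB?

B, by 16.875 dB

A: 9 dB over, compressed to 1.125 dB over, so 7.875 dB of GR.
B: 27 dB over, compressed to 2.25 dB over, so 24.75 dB of GR.
Difference: 16.875 dB in favour of B.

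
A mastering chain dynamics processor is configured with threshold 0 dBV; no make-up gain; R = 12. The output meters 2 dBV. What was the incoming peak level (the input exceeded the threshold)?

That's 2 dB above the 0 dBV threshold.
Before 12:1 compression the overshoot was 2 × 12 = 24 dB, so input = 0 + 24 = 24 dBV.

24 dBV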